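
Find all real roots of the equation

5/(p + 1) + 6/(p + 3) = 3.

p = -2.1736 or p = 1.8403

Multiply both sides by (p + 1)(p + 3):
5(p + 3) + 6(p + 1) = 3(p + 1)(p + 3).
Expand and collect terms: 3p² + p - 12 = 0.
By the quadratic formula, p = (-1 ± √145) / 6, so p ≈ 1.8403 or p ≈ -2.1736.
Neither value makes a denominator zero (p ≠ -1, p ≠ -3), so both are valid.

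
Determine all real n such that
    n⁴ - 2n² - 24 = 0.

Let u = n². The equation becomes u² - 2u - 24 = 0.
Factor: (u - 6)(u + 4) = 0, so u = 6 or u = -4.
n² = 6 gives n = ±√(6) ≈ ±2.4495.
n² = -4 < 0 has no real solution.

n = -2.4495 or n = 2.4495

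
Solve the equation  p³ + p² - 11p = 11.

Rearrange: p³ + p² - 11p - 11 = 0.
Possible rational roots are divisors of -11. Testing p = -1 gives 0, so (p + 1) is a factor.
Divide: p³ + p² - 11p - 11 = (p + 1)(p² - 11).
Apply the quadratic formula to p² - 11 = 0: p = (0 ± √44)/2, i.e. p ≈ 3.3166 or p ≈ -3.3166.

p = -3.3166 or p = -1 or p = 3.3166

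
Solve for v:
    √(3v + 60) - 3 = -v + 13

v = 7

Isolate the radical: √(3v + 60) = -v + 16.
Square both sides: 3v + 60 = (-v + 16)².
Expand and rearrange: v² - 35v + 196 = 0.
Solving gives v = 28 or v = 7.
Check each candidate in the original equation:
  v = 28: √(144) = 12, while -v + 16 = -12 — extraneous.
  v = 7: √(81) = 9, while -v + 16 = 9 — valid.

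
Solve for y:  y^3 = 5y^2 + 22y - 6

y = -3 or y = 0.2583 or y = 7.7417

Rearrange: y^3 - 5y^2 - 22y + 6 = 0.
Possible rational roots are divisors of 6. Testing y = -3 gives 0, so (y + 3) is a factor.
Divide: y^3 - 5y^2 - 22y + 6 = (y + 3)(y^2 - 8y + 2).
Apply the quadratic formula to y^2 - 8y + 2 = 0: y = (8 +/- sqrt(56))/2, i.e. y ~= 7.7417 or y ~= 0.2583.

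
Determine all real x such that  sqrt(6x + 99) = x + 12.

Square both sides: 6x + 99 = (x + 12)^2.
Expand and rearrange: x^2 + 18x + 45 = 0.
Solving gives x = -3 or x = -15.
Check each candidate in the original equation:
  x = -3: sqrt(81) = 9, while x + 12 = 9 — valid.
  x = -15: sqrt(9) = 3, while x + 12 = -3 — extraneous.

x = -3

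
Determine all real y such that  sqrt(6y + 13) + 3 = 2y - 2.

y = 6

Isolate the radical: sqrt(6y + 13) = 2y - 5.
Square both sides: 6y + 13 = (2y - 5)^2.
Expand and rearrange: 4y^2 - 26y + 12 = 0.
Solving gives y = 6 or y = 0.5.
Check each candidate in the original equation:
  y = 6: sqrt(49) = 7, while 2y - 5 = 7 — valid.
  y = 0.5: sqrt(16) = 4, while 2y - 5 = -4 — extraneous.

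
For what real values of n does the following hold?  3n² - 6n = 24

n = -2 or n = 4

Bring every term to one side: 3n² - 6n - 24 = 0.
Factor: 3(n - 4)(n + 2) = 0.
So n = 4 or n = -2.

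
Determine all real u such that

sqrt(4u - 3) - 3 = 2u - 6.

Isolate the radical: sqrt(4u - 3) = 2u - 3.
Square both sides: 4u - 3 = (2u - 3)^2.
Expand and rearrange: 4u^2 - 16u + 12 = 0.
Solving gives u = 3 or u = 1.
Check each candidate in the original equation:
  u = 3: sqrt(9) = 3, while 2u - 3 = 3 — valid.
  u = 1: sqrt(1) = 1, while 2u - 3 = -1 — extraneous.

u = 3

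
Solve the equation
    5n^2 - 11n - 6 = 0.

n = -0.4524 or n = 2.6524

Discriminant: (-11)^2 - 4*5*(-6) = 241.
Quadratic formula: n = (11 +/- sqrt(241)) / 10.
So n = 11/10 + sqrt(241)/10 ~= 2.6524 or n = 11/10 - sqrt(241)/10 ~= -0.4524.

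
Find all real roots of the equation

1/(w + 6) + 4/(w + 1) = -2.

w = -6.7656 or w = -2.7344

Multiply both sides by (w + 6)(w + 1):
(w + 1) + 4(w + 6) = -2(w + 6)(w + 1).
Expand and collect terms: -2w^2 - 19w - 37 = 0.
By the quadratic formula, w = (19 +/- sqrt(65)) / -4, so w ~= -6.7656 or w ~= -2.7344.
Neither value makes a denominator zero (w != -6, w != -1), so both are valid.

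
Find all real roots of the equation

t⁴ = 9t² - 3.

Let u = t². The equation becomes u² - 9u + 3 = 0.
By the quadratic formula, u = √(69)/2 + 9/2 or u = 9/2 - √(69)/2.
t² = √(69)/2 + 9/2 gives t = ±√(√(69)/2 + 9/2) ≈ ±2.9417.
t² = 9/2 - √(69)/2 gives t = ±√(9/2 - √(69)/2) ≈ ±0.5888.

t = -2.9417 or t = -0.5888 or t = 0.5888 or t = 2.9417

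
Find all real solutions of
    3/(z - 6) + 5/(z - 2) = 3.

Multiply both sides by (z - 6)(z - 2):
3(z - 2) + 5(z - 6) = 3(z - 6)(z - 2).
Expand and collect terms: 3z^2 - 32z + 72 = 0.
By the quadratic formula, z = (32 +/- sqrt(160)) / 6, so z ~= 7.4415 or z ~= 3.2251.
Neither value makes a denominator zero (z != 6, z != 2), so both are valid.

z = 3.2251 or z = 7.4415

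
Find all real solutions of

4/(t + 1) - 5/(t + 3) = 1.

Multiply both sides by (t + 1)(t + 3):
4(t + 3) - 5(t + 1) = (t + 1)(t + 3).
Expand and collect terms: t² + 5t - 4 = 0.
By the quadratic formula, t = (-5 ± √41) / 2, so t ≈ 0.7016 or t ≈ -5.7016.
Neither value makes a denominator zero (t ≠ -1, t ≠ -3), so both are valid.

t = -5.7016 or t = 0.7016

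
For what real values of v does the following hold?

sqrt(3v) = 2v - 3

Square both sides: 3v = (2v - 3)^2.
Expand and rearrange: 4v^2 - 15v + 9 = 0.
Solving gives v = 3 or v = 0.75.
Check each candidate in the original equation:
  v = 3: sqrt(9) = 3, while 2v - 3 = 3 — valid.
  v = 0.75: sqrt(2.25) = 1.5, while 2v - 3 = -1.5 — extraneous.

v = 3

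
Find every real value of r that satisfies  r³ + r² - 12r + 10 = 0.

Possible rational roots are divisors of 10. Testing r = 1 gives 0, so (r - 1) is a factor.
Divide: r³ + r² - 12r + 10 = (r - 1)(r² + 2r - 10).
Apply the quadratic formula to r² + 2r - 10 = 0: r = (-2 ± √44)/2, i.e. r ≈ 2.3166 or r ≈ -4.3166.

r = -4.3166 or r = 1 or r = 2.3166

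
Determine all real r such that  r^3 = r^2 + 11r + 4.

Rearrange: r^3 - r^2 - 11r - 4 = 0.
Possible rational roots are divisors of -4. Testing r = 4 gives 0, so (r - 4) is a factor.
Divide: r^3 - r^2 - 11r - 4 = (r - 4)(r^2 + 3r + 1).
Apply the quadratic formula to r^2 + 3r + 1 = 0: r = (-3 +/- sqrt(5))/2, i.e. r ~= -0.382 or r ~= -2.618.

r = -2.618 or r = -0.382 or r = 4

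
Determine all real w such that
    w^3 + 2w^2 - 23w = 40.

w = -5 or w = -1.7016 or w = 4.7016

Rearrange: w^3 + 2w^2 - 23w - 40 = 0.
Possible rational roots are divisors of -40. Testing w = -5 gives 0, so (w + 5) is a factor.
Divide: w^3 + 2w^2 - 23w - 40 = (w + 5)(w^2 - 3w - 8).
Apply the quadratic formula to w^2 - 3w - 8 = 0: w = (3 +/- sqrt(41))/2, i.e. w ~= 4.7016 or w ~= -1.7016.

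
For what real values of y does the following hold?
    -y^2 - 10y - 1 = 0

y = -9.899 or y = -0.101

Discriminant: (-10)^2 - 4*(-1)*(-1) = 96.
Quadratic formula: y = (10 +/- sqrt(96)) / (-2).
So y = -5 - 2*sqrt(6) ~= -9.899 or y = -5 + 2*sqrt(6) ~= -0.101.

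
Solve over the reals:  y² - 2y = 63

y = -7 or y = 9

Bring every term to one side: y² - 2y - 63 = 0.
Factor: (y + 7)(y - 9) = 0.
So y = -7 or y = 9.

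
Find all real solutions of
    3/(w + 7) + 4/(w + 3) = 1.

Multiply both sides by (w + 7)(w + 3):
3(w + 3) + 4(w + 7) = (w + 7)(w + 3).
Expand and collect terms: w² + 3w - 16 = 0.
By the quadratic formula, w = (-3 ± √73) / 2, so w ≈ 2.772 or w ≈ -5.772.
Neither value makes a denominator zero (w ≠ -7, w ≠ -3), so both are valid.

w = -5.772 or w = 2.772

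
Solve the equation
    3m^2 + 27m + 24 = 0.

m = -8 or m = -1

Factor: 3(m + 8)(m + 1) = 0.
So m = -8 or m = -1.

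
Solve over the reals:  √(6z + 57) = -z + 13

z = 4

Square both sides: 6z + 57 = (-z + 13)².
Expand and rearrange: z² - 32z + 112 = 0.
Solving gives z = 28 or z = 4.
Check each candidate in the original equation:
  z = 28: √(225) = 15, while -z + 13 = -15 — extraneous.
  z = 4: √(81) = 9, while -z + 13 = 9 — valid.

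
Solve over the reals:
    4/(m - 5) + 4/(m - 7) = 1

m = 5.8769 or m = 14.1231

Multiply both sides by (m - 5)(m - 7):
4(m - 7) + 4(m - 5) = (m - 5)(m - 7).
Expand and collect terms: m^2 - 20m + 83 = 0.
By the quadratic formula, m = (20 +/- sqrt(68)) / 2, so m ~= 14.1231 or m ~= 5.8769.
Neither value makes a denominator zero (m != 5, m != 7), so both are valid.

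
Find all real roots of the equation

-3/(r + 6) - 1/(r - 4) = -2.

Multiply both sides by (r + 6)(r - 4):
-3(r - 4) - (r + 6) = -2(r + 6)(r - 4).
Expand and collect terms: -2r² + 42 = 0.
By the quadratic formula, r = (0 ± √336) / -4, so r ≈ -4.5826 or r ≈ 4.5826.
Neither value makes a denominator zero (r ≠ -6, r ≠ 4), so both are valid.

r = -4.5826 or r = 4.5826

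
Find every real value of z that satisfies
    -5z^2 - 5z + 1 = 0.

z = -1.1708 or z = 0.1708

Discriminant: (-5)^2 - 4*(-5)*1 = 45.
Quadratic formula: z = (5 +/- sqrt(45)) / (-10).
So z = -3*sqrt(5)/10 - 1/2 ~= -1.1708 or z = -1/2 + 3*sqrt(5)/10 ~= 0.1708.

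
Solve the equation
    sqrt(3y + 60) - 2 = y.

y = 7

Isolate the radical: sqrt(3y + 60) = y + 2.
Square both sides: 3y + 60 = (y + 2)^2.
Expand and rearrange: y^2 + y - 56 = 0.
Solving gives y = 7 or y = -8.
Check each candidate in the original equation:
  y = 7: sqrt(81) = 9, while y + 2 = 9 — valid.
  y = -8: sqrt(36) = 6, while y + 2 = -6 — extraneous.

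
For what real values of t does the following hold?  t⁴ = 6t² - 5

Let u = t². The equation becomes u² - 6u + 5 = 0.
Factor: (u - 1)(u - 5) = 0, so u = 1 or u = 5.
t² = 1 gives t = ±1.
t² = 5 gives t = ±√(5) ≈ ±2.2361.

t = -2.2361 or t = -1 or t = 1 or t = 2.2361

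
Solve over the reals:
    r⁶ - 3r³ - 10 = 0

r = -1.2599 or r = 1.71

Let u = r³. The equation becomes u² - 3u - 10 = 0.
Factor: (u - 5)(u + 2) = 0, so u = 5 or u = -2.
r³ = 5 gives r = ∛(5) ≈ 1.71.
r³ = -2 gives r = -∛(2) ≈ -1.2599.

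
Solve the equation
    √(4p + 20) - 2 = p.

p = 4

Isolate the radical: √(4p + 20) = p + 2.
Square both sides: 4p + 20 = (p + 2)².
Expand and rearrange: p² - 16 = 0.
Solving gives p = 4 or p = -4.
Check each candidate in the original equation:
  p = 4: √(36) = 6, while p + 2 = 6 — valid.
  p = -4: √(4) = 2, while p + 2 = -2 — extraneous.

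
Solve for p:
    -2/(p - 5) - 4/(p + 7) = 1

Multiply both sides by (p - 5)(p + 7):
-2(p + 7) - 4(p - 5) = (p - 5)(p + 7).
Expand and collect terms: p² + 8p - 41 = 0.
By the quadratic formula, p = (-8 ± √228) / 2, so p ≈ 3.5498 or p ≈ -11.5498.
Neither value makes a denominator zero (p ≠ 5, p ≠ -7), so both are valid.

p = -11.5498 or p = 3.5498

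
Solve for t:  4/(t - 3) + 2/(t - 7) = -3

Multiply both sides by (t - 3)(t - 7):
4(t - 7) + 2(t - 3) = -3(t - 3)(t - 7).
Expand and collect terms: -3t^2 + 24t - 29 = 0.
By the quadratic formula, t = (-24 +/- sqrt(228)) / -6, so t ~= 1.4834 or t ~= 6.5166.
Neither value makes a denominator zero (t != 3, t != 7), so both are valid.

t = 1.4834 or t = 6.5166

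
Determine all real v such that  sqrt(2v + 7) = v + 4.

v = -3

Square both sides: 2v + 7 = (v + 4)^2.
Expand and rearrange: v^2 + 6v + 9 = 0.
This gives the repeated root v = -3.
Check in the original equation:
  v = -3: sqrt(1) = 1, while v + 4 = 1 — valid.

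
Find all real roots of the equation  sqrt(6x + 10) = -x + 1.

x = -1

Square both sides: 6x + 10 = (-x + 1)^2.
Expand and rearrange: x^2 - 8x - 9 = 0.
Solving gives x = 9 or x = -1.
Check each candidate in the original equation:
  x = 9: sqrt(64) = 8, while -x + 1 = -8 — extraneous.
  x = -1: sqrt(4) = 2, while -x + 1 = 2 — valid.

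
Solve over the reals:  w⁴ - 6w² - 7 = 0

Let u = w². The equation becomes u² - 6u - 7 = 0.
Factor: (u + 1)(u - 7) = 0, so u = -1 or u = 7.
w² = -1 < 0 has no real solution.
w² = 7 gives w = ±√(7) ≈ ±2.6458.

w = -2.6458 or w = 2.6458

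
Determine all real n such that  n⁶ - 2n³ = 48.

Let u = n³. The equation becomes u² - 2u - 48 = 0.
Factor: (u + 6)(u - 8) = 0, so u = -6 or u = 8.
n³ = -6 gives n = -∛(6) ≈ -1.8171.
n³ = 8 gives n = 2.

n = -1.8171 or n = 2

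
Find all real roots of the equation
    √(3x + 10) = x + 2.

Square both sides: 3x + 10 = (x + 2)².
Expand and rearrange: x² + x - 6 = 0.
Solving gives x = 2 or x = -3.
Check each candidate in the original equation:
  x = 2: √(16) = 4, while x + 2 = 4 — valid.
  x = -3: √(1) = 1, while x + 2 = -1 — extraneous.

x = 2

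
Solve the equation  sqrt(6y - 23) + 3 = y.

y = 4 or y = 8

Isolate the radical: sqrt(6y - 23) = y - 3.
Square both sides: 6y - 23 = (y - 3)^2.
Expand and rearrange: y^2 - 12y + 32 = 0.
Solving gives y = 8 or y = 4.
Check each candidate in the original equation:
  y = 8: sqrt(25) = 5, while y - 3 = 5 — valid.
  y = 4: sqrt(1) = 1, while y - 3 = 1 — valid.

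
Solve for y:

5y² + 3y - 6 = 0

Discriminant: (3)² − 4·5·(-6) = 129.
Quadratic formula: y = (-3 ± √129) / 10.
So y = -3/10 + √(129)/10 ≈ 0.8358 or y = -√(129)/10 - 3/10 ≈ -1.4358.

y = -1.4358 or y = 0.8358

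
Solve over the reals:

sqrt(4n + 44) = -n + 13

n = 5

Square both sides: 4n + 44 = (-n + 13)^2.
Expand and rearrange: n^2 - 30n + 125 = 0.
Solving gives n = 25 or n = 5.
Check each candidate in the original equation:
  n = 25: sqrt(144) = 12, while -n + 13 = -12 — extraneous.
  n = 5: sqrt(64) = 8, while -n + 13 = 8 — valid.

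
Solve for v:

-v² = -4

Bring every term to one side: -v² + 4 = 0.
Factor: -1(v + 2)(v - 2) = 0.
So v = -2 or v = 2.

v = -2 or v = 2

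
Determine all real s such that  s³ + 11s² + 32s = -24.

Rearrange: s³ + 11s² + 32s + 24 = 0.
Possible rational roots are divisors of 24. Testing s = -3 gives 0, so (s + 3) is a factor.
Divide: s³ + 11s² + 32s + 24 = (s + 3)(s² + 8s + 8).
Apply the quadratic formula to s² + 8s + 8 = 0: s = (-8 ± √32)/2, i.e. s ≈ -1.1716 or s ≈ -6.8284.

s = -6.8284 or s = -3 or s = -1.1716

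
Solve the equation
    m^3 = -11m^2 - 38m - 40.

Rearrange: m^3 + 11m^2 + 38m + 40 = 0.
Possible rational roots are divisors of 40. Testing m = -4 gives 0, so (m + 4) is a factor.
Divide: m^3 + 11m^2 + 38m + 40 = (m + 4)(m^2 + 7m + 10).
Factor the quadratic: m = -2 or m = -5.

m = -5 or m = -4 or m = -2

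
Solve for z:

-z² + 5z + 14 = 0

Factor: -1(z + 2)(z - 7) = 0.
So z = -2 or z = 7.

z = -2 or z = 7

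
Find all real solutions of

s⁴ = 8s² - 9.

s = -2.5779 or s = -1.1637 or s = 1.1637 or s = 2.5779

Let u = s². The equation becomes u² - 8u + 9 = 0.
By the quadratic formula, u = √(7) + 4 or u = 4 - √(7).
s² = √(7) + 4 gives s = ±√(√(7) + 4) ≈ ±2.5779.
s² = 4 - √(7) gives s = ±√(4 - √(7)) ≈ ±1.1637.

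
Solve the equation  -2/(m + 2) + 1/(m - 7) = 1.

m = -3.831 or m = 7.831

Multiply both sides by (m + 2)(m - 7):
-2(m - 7) + (m + 2) = (m + 2)(m - 7).
Expand and collect terms: m^2 - 4m - 30 = 0.
By the quadratic formula, m = (4 +/- sqrt(136)) / 2, so m ~= 7.831 or m ~= -3.831.
Neither value makes a denominator zero (m != -2, m != 7), so both are valid.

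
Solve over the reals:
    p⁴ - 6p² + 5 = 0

Let u = p². The equation becomes u² - 6u + 5 = 0.
Factor: (u - 5)(u - 1) = 0, so u = 5 or u = 1.
p² = 5 gives p = ±√(5) ≈ ±2.2361.
p² = 1 gives p = ±1.

p = -2.2361 or p = -1 or p = 1 or p = 2.2361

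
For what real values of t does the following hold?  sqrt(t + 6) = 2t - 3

Square both sides: t + 6 = (2t - 3)^2.
Expand and rearrange: 4t^2 - 13t + 3 = 0.
Solving gives t = 3 or t = 0.25.
Check each candidate in the original equation:
  t = 3: sqrt(9) = 3, while 2t - 3 = 3 — valid.
  t = 0.25: sqrt(6.25) = 2.5, while 2t - 3 = -2.5 — extraneous.

t = 3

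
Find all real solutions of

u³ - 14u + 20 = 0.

Possible rational roots are divisors of 20. Testing u = 2 gives 0, so (u - 2) is a factor.
Divide: u³ - 14u + 20 = (u - 2)(u² + 2u - 10).
Apply the quadratic formula to u² + 2u - 10 = 0: u = (-2 ± √44)/2, i.e. u ≈ 2.3166 or u ≈ -4.3166.

u = -4.3166 or u = 2 or u = 2.3166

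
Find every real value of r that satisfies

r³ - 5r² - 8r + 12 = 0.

r = -2 or r = 1 or r = 6

Possible rational roots are divisors of 12. Testing r = -2 gives 0, so (r + 2) is a factor.
Divide: r³ - 5r² - 8r + 12 = (r + 2)(r² - 7r + 6).
Factor the quadratic: r = 6 or r = 1.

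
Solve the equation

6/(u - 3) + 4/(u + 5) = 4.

u = -4.173 or u = 4.673

Multiply both sides by (u - 3)(u + 5):
6(u + 5) + 4(u - 3) = 4(u - 3)(u + 5).
Expand and collect terms: 4u² - 2u - 78 = 0.
By the quadratic formula, u = (2 ± √1252) / 8, so u ≈ 4.673 or u ≈ -4.173.
Neither value makes a denominator zero (u ≠ 3, u ≠ -5), so both are valid.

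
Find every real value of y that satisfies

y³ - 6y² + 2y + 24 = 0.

Possible rational roots are divisors of 24. Testing y = 4 gives 0, so (y - 4) is a factor.
Divide: y³ - 6y² + 2y + 24 = (y - 4)(y² - 2y - 6).
Apply the quadratic formula to y² - 2y - 6 = 0: y = (2 ± √28)/2, i.e. y ≈ 3.6458 or y ≈ -1.6458.

y = -1.6458 or y = 3.6458 or y = 4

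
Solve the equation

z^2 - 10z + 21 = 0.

Factor: (z - 7)(z - 3) = 0.
So z = 7 or z = 3.

z = 3 or z = 7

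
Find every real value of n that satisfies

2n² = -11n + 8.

n = -6.1504 or n = 0.6504

Rearrange to standard form: 2n² + 11n - 8 = 0.
Discriminant: (11)² − 4·2·(-8) = 185.
Quadratic formula: n = (-11 ± √185) / 4.
So n = -11/4 + √(185)/4 ≈ 0.6504 or n = -√(185)/4 - 11/4 ≈ -6.1504.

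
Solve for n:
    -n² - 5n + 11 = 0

Discriminant: (-5)² − 4·(-1)·11 = 69.
Quadratic formula: n = (5 ± √69) / (-2).
So n = -√(69)/2 - 5/2 ≈ -6.6533 or n = -5/2 + √(69)/2 ≈ 1.6533.

n = -6.6533 or n = 1.6533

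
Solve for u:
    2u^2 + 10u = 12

u = -6 or u = 1

Bring every term to one side: 2u^2 + 10u - 12 = 0.
Factor: 2(u + 6)(u - 1) = 0.
So u = -6 or u = 1.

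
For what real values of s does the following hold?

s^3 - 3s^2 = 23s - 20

s = -4 or s = 0.8074 or s = 6.1926

Rearrange: s^3 - 3s^2 - 23s + 20 = 0.
Possible rational roots are divisors of 20. Testing s = -4 gives 0, so (s + 4) is a factor.
Divide: s^3 - 3s^2 - 23s + 20 = (s + 4)(s^2 - 7s + 5).
Apply the quadratic formula to s^2 - 7s + 5 = 0: s = (7 +/- sqrt(29))/2, i.e. s ~= 6.1926 or s ~= 0.8074.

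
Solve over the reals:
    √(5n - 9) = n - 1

n = 2 or n = 5

Square both sides: 5n - 9 = (n - 1)².
Expand and rearrange: n² - 7n + 10 = 0.
Solving gives n = 5 or n = 2.
Check each candidate in the original equation:
  n = 5: √(16) = 4, while n - 1 = 4 — valid.
  n = 2: √(1) = 1, while n - 1 = 1 — valid.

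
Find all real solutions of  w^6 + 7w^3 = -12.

Let u = w^3. The equation becomes u^2 + 7u + 12 = 0.
Factor: (u + 3)(u + 4) = 0, so u = -3 or u = -4.
w^3 = -3 gives w = -(3)^(1/3) ~= -1.4422.
w^3 = -4 gives w = -(4)^(1/3) ~= -1.5874.

w = -1.5874 or w = -1.4422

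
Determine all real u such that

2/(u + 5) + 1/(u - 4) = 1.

u = -3.2426 or u = 5.2426

Multiply both sides by (u + 5)(u - 4):
2(u - 4) + (u + 5) = (u + 5)(u - 4).
Expand and collect terms: u² - 2u - 17 = 0.
By the quadratic formula, u = (2 ± √72) / 2, so u ≈ 5.2426 or u ≈ -3.2426.
Neither value makes a denominator zero (u ≠ -5, u ≠ 4), so both are valid.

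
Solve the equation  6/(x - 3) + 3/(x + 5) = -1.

x = -10.4244 or x = -0.5756

Multiply both sides by (x - 3)(x + 5):
6(x + 5) + 3(x - 3) = -(x - 3)(x + 5).
Expand and collect terms: -x^2 - 11x - 6 = 0.
By the quadratic formula, x = (11 +/- sqrt(97)) / -2, so x ~= -10.4244 or x ~= -0.5756.
Neither value makes a denominator zero (x != 3, x != -5), so both are valid.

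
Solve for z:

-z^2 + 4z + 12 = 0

z = -2 or z = 6

Factor: -1(z + 2)(z - 6) = 0.
So z = -2 or z = 6.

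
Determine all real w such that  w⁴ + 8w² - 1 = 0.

Let u = w². The equation becomes u² + 8u - 1 = 0.
By the quadratic formula, u = -4 + √(17) or u = -√(17) - 4.
w² = -4 + √(17) gives w = ±√(-4 + √(17)) ≈ ±0.3509.
w² = -√(17) - 4 < 0 has no real solution.

w = -0.3509 or w = 0.3509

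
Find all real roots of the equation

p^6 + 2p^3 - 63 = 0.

p = -2.0801 or p = 1.9129

Let u = p^3. The equation becomes u^2 + 2u - 63 = 0.
Factor: (u - 7)(u + 9) = 0, so u = 7 or u = -9.
p^3 = 7 gives p = (7)^(1/3) ~= 1.9129.
p^3 = -9 gives p = -(9)^(1/3) ~= -2.0801.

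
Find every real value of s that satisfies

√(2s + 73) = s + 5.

s = 4

Square both sides: 2s + 73 = (s + 5)².
Expand and rearrange: s² + 8s - 48 = 0.
Solving gives s = 4 or s = -12.
Check each candidate in the original equation:
  s = 4: √(81) = 9, while s + 5 = 9 — valid.
  s = -12: √(49) = 7, while s + 5 = -7 — extraneous.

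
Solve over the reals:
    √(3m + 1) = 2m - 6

Square both sides: 3m + 1 = (2m - 6)².
Expand and rearrange: 4m² - 27m + 35 = 0.
Solving gives m = 5 or m = 1.75.
Check each candidate in the original equation:
  m = 5: √(16) = 4, while 2m - 6 = 4 — valid.
  m = 1.75: √(6.25) = 2.5, while 2m - 6 = -2.5 — extraneous.

m = 5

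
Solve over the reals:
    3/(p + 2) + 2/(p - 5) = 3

p = -1.0985 or p = 5.7652

Multiply both sides by (p + 2)(p - 5):
3(p - 5) + 2(p + 2) = 3(p + 2)(p - 5).
Expand and collect terms: 3p^2 - 14p - 19 = 0.
By the quadratic formula, p = (14 +/- sqrt(424)) / 6, so p ~= 5.7652 or p ~= -1.0985.
Neither value makes a denominator zero (p != -2, p != 5), so both are valid.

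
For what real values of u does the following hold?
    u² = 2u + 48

Bring every term to one side: u² - 2u - 48 = 0.
Factor: (u - 8)(u + 6) = 0.
So u = 8 or u = -6.

u = -6 or u = 8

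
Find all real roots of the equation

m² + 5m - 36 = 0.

m = -9 or m = 4

Factor: (m - 4)(m + 9) = 0.
So m = 4 or m = -9.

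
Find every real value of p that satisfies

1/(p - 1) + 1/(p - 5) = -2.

Multiply both sides by (p - 1)(p - 5):
(p - 5) + (p - 1) = -2(p - 1)(p - 5).
Expand and collect terms: -2p² + 10p - 4 = 0.
By the quadratic formula, p = (-10 ± √68) / -4, so p ≈ 0.4384 or p ≈ 4.5616.
Neither value makes a denominator zero (p ≠ 1, p ≠ 5), so both are valid.

p = 0.4384 or p = 4.5616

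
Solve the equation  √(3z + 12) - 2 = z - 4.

z = 8

Isolate the radical: √(3z + 12) = z - 2.
Square both sides: 3z + 12 = (z - 2)².
Expand and rearrange: z² - 7z - 8 = 0.
Solving gives z = 8 or z = -1.
Check each candidate in the original equation:
  z = 8: √(36) = 6, while z - 2 = 6 — valid.
  z = -1: √(9) = 3, while z - 2 = -3 — extraneous.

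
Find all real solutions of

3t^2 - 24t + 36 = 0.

Factor: 3(t - 6)(t - 2) = 0.
So t = 6 or t = 2.

t = 2 or t = 6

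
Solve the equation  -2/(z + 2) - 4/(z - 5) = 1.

z = -5.2749 or z = 2.2749

Multiply both sides by (z + 2)(z - 5):
-2(z - 5) - 4(z + 2) = (z + 2)(z - 5).
Expand and collect terms: z² + 3z - 12 = 0.
By the quadratic formula, z = (-3 ± √57) / 2, so z ≈ 2.2749 or z ≈ -5.2749.
Neither value makes a denominator zero (z ≠ -2, z ≠ 5), so both are valid.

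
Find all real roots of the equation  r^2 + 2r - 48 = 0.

r = -8 or r = 6

Factor: (r - 6)(r + 8) = 0.
So r = 6 or r = -8.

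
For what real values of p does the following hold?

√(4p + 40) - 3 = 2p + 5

p = -1

Isolate the radical: √(4p + 40) = 2p + 8.
Square both sides: 4p + 40 = (2p + 8)².
Expand and rearrange: 4p² + 28p + 24 = 0.
Solving gives p = -1 or p = -6.
Check each candidate in the original equation:
  p = -1: √(36) = 6, while 2p + 8 = 6 — valid.
  p = -6: √(16) = 4, while 2p + 8 = -4 — extraneous.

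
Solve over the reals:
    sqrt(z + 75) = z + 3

z = 6

Square both sides: z + 75 = (z + 3)^2.
Expand and rearrange: z^2 + 5z - 66 = 0.
Solving gives z = 6 or z = -11.
Check each candidate in the original equation:
  z = 6: sqrt(81) = 9, while z + 3 = 9 — valid.
  z = -11: sqrt(64) = 8, while z + 3 = -8 — extraneous.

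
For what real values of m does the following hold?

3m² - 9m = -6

Bring every term to one side: 3m² - 9m + 6 = 0.
Factor: 3(m - 1)(m - 2) = 0.
So m = 1 or m = 2.

m = 1 or m = 2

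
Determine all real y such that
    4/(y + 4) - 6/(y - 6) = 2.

y = 0 or y = 1

Multiply both sides by (y + 4)(y - 6):
4(y - 6) - 6(y + 4) = 2(y + 4)(y - 6).
Expand and collect terms: 2y^2 - 2y = 0.
Factor or apply the quadratic formula: y = 1 or y = 0.
Neither value makes a denominator zero (y != -4, y != 6), so both are valid.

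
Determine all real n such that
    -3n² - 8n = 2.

n = -2.3874 or n = -0.2792

Rearrange to standard form: -3n² - 8n - 2 = 0.
Discriminant: (-8)² − 4·(-3)·(-2) = 40.
Quadratic formula: n = (8 ± √40) / (-6).
So n = -4/3 - √(10)/3 ≈ -2.3874 or n = -4/3 + √(10)/3 ≈ -0.2792.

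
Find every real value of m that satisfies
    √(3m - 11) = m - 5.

Square both sides: 3m - 11 = (m - 5)².
Expand and rearrange: m² - 13m + 36 = 0.
Solving gives m = 9 or m = 4.
Check each candidate in the original equation:
  m = 9: √(16) = 4, while m - 5 = 4 — valid.
  m = 4: √(1) = 1, while m - 5 = -1 — extraneous.

m = 9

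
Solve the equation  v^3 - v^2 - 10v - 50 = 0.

v = 5

Possible rational roots are divisors of -50. Testing v = 5 gives 0, so (v - 5) is a factor.
Divide: v^3 - v^2 - 10v - 50 = (v - 5)(v^2 + 4v + 10).
The quadratic v^2 + 4v + 10 has discriminant -24 < 0, so no further real roots.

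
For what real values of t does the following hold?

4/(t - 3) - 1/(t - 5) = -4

t = 2.0788 or t = 5.1712

Multiply both sides by (t - 3)(t - 5):
4(t - 5) - (t - 3) = -4(t - 3)(t - 5).
Expand and collect terms: -4t^2 + 29t - 43 = 0.
By the quadratic formula, t = (-29 +/- sqrt(153)) / -8, so t ~= 2.0788 or t ~= 5.1712.
Neither value makes a denominator zero (t != 3, t != 5), so both are valid.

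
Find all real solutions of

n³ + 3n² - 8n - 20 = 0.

n = -3.7016 or n = -2 or n = 2.7016

Possible rational roots are divisors of -20. Testing n = -2 gives 0, so (n + 2) is a factor.
Divide: n³ + 3n² - 8n - 20 = (n + 2)(n² + n - 10).
Apply the quadratic formula to n² + n - 10 = 0: n = (-1 ± √41)/2, i.e. n ≈ 2.7016 or n ≈ -3.7016.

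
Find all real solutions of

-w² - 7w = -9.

w = -8.1098 or w = 1.1098

Rearrange to standard form: -w² - 7w + 9 = 0.
Discriminant: (-7)² − 4·(-1)·9 = 85.
Quadratic formula: w = (7 ± √85) / (-2).
So w = -√(85)/2 - 7/2 ≈ -8.1098 or w = -7/2 + √(85)/2 ≈ 1.1098.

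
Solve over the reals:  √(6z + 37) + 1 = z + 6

Isolate the radical: √(6z + 37) = z + 5.
Square both sides: 6z + 37 = (z + 5)².
Expand and rearrange: z² + 4z - 12 = 0.
Solving gives z = 2 or z = -6.
Check each candidate in the original equation:
  z = 2: √(49) = 7, while z + 5 = 7 — valid.
  z = -6: √(1) = 1, while z + 5 = -1 — extraneous.

z = 2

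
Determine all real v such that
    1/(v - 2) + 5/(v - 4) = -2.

Multiply both sides by (v - 2)(v - 4):
(v - 4) + 5(v - 2) = -2(v - 2)(v - 4).
Expand and collect terms: -2v^2 + 6v - 2 = 0.
By the quadratic formula, v = (-6 +/- sqrt(20)) / -4, so v ~= 0.382 or v ~= 2.618.
Neither value makes a denominator zero (v != 2, v != 4), so both are valid.

v = 0.382 or v = 2.618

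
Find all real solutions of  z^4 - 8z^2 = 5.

Let u = z^2. The equation becomes u^2 - 8u - 5 = 0.
By the quadratic formula, u = 4 + sqrt(21) or u = 4 - sqrt(21).
z^2 = 4 + sqrt(21) gives z = +/-sqrt(4 + sqrt(21)) ~= +/-2.9296.
z^2 = 4 - sqrt(21) < 0 has no real solution.

z = -2.9296 or z = 2.9296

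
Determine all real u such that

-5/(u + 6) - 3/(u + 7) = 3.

Multiply both sides by (u + 6)(u + 7):
-5(u + 7) - 3(u + 6) = 3(u + 6)(u + 7).
Expand and collect terms: 3u² + 47u + 179 = 0.
By the quadratic formula, u = (-47 ± √61) / 6, so u ≈ -6.5316 or u ≈ -9.135.
Neither value makes a denominator zero (u ≠ -6, u ≠ -7), so both are valid.

u = -9.135 or u = -6.5316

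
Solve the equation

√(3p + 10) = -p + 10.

Square both sides: 3p + 10 = (-p + 10)².
Expand and rearrange: p² - 23p + 90 = 0.
Solving gives p = 18 or p = 5.
Check each candidate in the original equation:
  p = 18: √(64) = 8, while -p + 10 = -8 — extraneous.
  p = 5: √(25) = 5, while -p + 10 = 5 — valid.

p = 5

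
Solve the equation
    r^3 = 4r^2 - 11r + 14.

Rearrange: r^3 - 4r^2 + 11r - 14 = 0.
Possible rational roots are divisors of -14. Testing r = 2 gives 0, so (r - 2) is a factor.
Divide: r^3 - 4r^2 + 11r - 14 = (r - 2)(r^2 - 2r + 7).
The quadratic r^2 - 2r + 7 has discriminant -24 < 0, so no further real roots.

r = 2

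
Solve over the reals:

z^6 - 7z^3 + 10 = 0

Let u = z^3. The equation becomes u^2 - 7u + 10 = 0.
Factor: (u - 5)(u - 2) = 0, so u = 5 or u = 2.
z^3 = 5 gives z = (5)^(1/3) ~= 1.71.
z^3 = 2 gives z = (2)^(1/3) ~= 1.2599.

z = 1.2599 or z = 1.71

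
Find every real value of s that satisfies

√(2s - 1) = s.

Square both sides: 2s - 1 = (s)².
Expand and rearrange: s² - 2s + 1 = 0.
This gives the repeated root s = 1.
Check in the original equation:
  s = 1: √(1) = 1, while s = 1 — valid.

s = 1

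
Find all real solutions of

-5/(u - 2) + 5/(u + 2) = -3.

Multiply both sides by (u - 2)(u + 2):
-5(u + 2) + 5(u - 2) = -3(u - 2)(u + 2).
Expand and collect terms: -3u² + 32 = 0.
By the quadratic formula, u = (0 ± √384) / -6, so u ≈ -3.266 or u ≈ 3.266.
Neither value makes a denominator zero (u ≠ 2, u ≠ -2), so both are valid.

u = -3.266 or u = 3.266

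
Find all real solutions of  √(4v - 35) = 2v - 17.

Square both sides: 4v - 35 = (2v - 17)².
Expand and rearrange: 4v² - 72v + 324 = 0.
This gives the repeated root v = 9.
Check in the original equation:
  v = 9: √(1) = 1, while 2v - 17 = 1 — valid.

v = 9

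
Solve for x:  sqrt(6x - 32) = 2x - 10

Square both sides: 6x - 32 = (2x - 10)^2.
Expand and rearrange: 4x^2 - 46x + 132 = 0.
Solving gives x = 6 or x = 5.5.
Check each candidate in the original equation:
  x = 6: sqrt(4) = 2, while 2x - 10 = 2 — valid.
  x = 5.5: sqrt(1) = 1, while 2x - 10 = 1 — valid.

x = 5.5 or x = 6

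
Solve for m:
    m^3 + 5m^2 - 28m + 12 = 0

m = -8.4721 or m = 0.4721 or m = 3

Possible rational roots are divisors of 12. Testing m = 3 gives 0, so (m - 3) is a factor.
Divide: m^3 + 5m^2 - 28m + 12 = (m - 3)(m^2 + 8m - 4).
Apply the quadratic formula to m^2 + 8m - 4 = 0: m = (-8 +/- sqrt(80))/2, i.e. m ~= 0.4721 or m ~= -8.4721.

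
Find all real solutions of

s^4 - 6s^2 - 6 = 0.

Let u = s^2. The equation becomes u^2 - 6u - 6 = 0.
By the quadratic formula, u = 3 + sqrt(15) or u = 3 - sqrt(15).
s^2 = 3 + sqrt(15) gives s = +/-sqrt(3 + sqrt(15)) ~= +/-2.6216.
s^2 = 3 - sqrt(15) < 0 has no real solution.

s = -2.6216 or s = 2.6216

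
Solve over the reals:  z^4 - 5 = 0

Let u = z^2. The equation becomes u^2 - 5 = 0.
By the quadratic formula, u = sqrt(5) or u = -sqrt(5).
z^2 = sqrt(5) gives z = +/-5**(1/4) ~= +/-1.4953.
z^2 = -sqrt(5) < 0 has no real solution.

z = -1.4953 or z = 1.4953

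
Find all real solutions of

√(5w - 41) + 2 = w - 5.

w = 9 or w = 10

Isolate the radical: √(5w - 41) = w - 7.
Square both sides: 5w - 41 = (w - 7)².
Expand and rearrange: w² - 19w + 90 = 0.
Solving gives w = 10 or w = 9.
Check each candidate in the original equation:
  w = 10: √(9) = 3, while w - 7 = 3 — valid.
  w = 9: √(4) = 2, while w - 7 = 2 — valid.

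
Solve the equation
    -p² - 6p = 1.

Rearrange to standard form: -p² - 6p - 1 = 0.
Discriminant: (-6)² − 4·(-1)·(-1) = 32.
Quadratic formula: p = (6 ± √32) / (-2).
So p = -3 - 2·√(2) ≈ -5.8284 or p = -3 + 2·√(2) ≈ -0.1716.

p = -5.8284 or p = -0.1716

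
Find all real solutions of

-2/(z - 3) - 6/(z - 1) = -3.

z = 2.1315 or z = 4.5352

Multiply both sides by (z - 3)(z - 1):
-2(z - 1) - 6(z - 3) = -3(z - 3)(z - 1).
Expand and collect terms: -3z² + 20z - 29 = 0.
By the quadratic formula, z = (-20 ± √52) / -6, so z ≈ 2.1315 or z ≈ 4.5352.
Neither value makes a denominator zero (z ≠ 3, z ≠ 1), so both are valid.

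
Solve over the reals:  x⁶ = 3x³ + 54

x = -1.8171 or x = 2.0801

Let u = x³. The equation becomes u² - 3u - 54 = 0.
Factor: (u + 6)(u - 9) = 0, so u = -6 or u = 9.
x³ = -6 gives x = -∛(6) ≈ -1.8171.
x³ = 9 gives x = ∛(9) ≈ 2.0801.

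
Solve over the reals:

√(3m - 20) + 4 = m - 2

Isolate the radical: √(3m - 20) = m - 6.
Square both sides: 3m - 20 = (m - 6)².
Expand and rearrange: m² - 15m + 56 = 0.
Solving gives m = 8 or m = 7.
Check each candidate in the original equation:
  m = 8: √(4) = 2, while m - 6 = 2 — valid.
  m = 7: √(1) = 1, while m - 6 = 1 — valid.

m = 7 or m = 8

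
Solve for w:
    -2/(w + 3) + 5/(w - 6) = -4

w = -2.4127 or w = 4.6627

Multiply both sides by (w + 3)(w - 6):
-2(w - 6) + 5(w + 3) = -4(w + 3)(w - 6).
Expand and collect terms: -4w^2 + 9w + 45 = 0.
By the quadratic formula, w = (-9 +/- sqrt(801)) / -8, so w ~= -2.4127 or w ~= 4.6627.
Neither value makes a denominator zero (w != -3, w != 6), so both are valid.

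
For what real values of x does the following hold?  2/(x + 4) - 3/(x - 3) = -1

Multiply both sides by (x + 4)(x - 3):
2(x - 3) - 3(x + 4) = -(x + 4)(x - 3).
Expand and collect terms: -x² + 30 = 0.
By the quadratic formula, x = (0 ± √120) / -2, so x ≈ -5.4772 or x ≈ 5.4772.
Neither value makes a denominator zero (x ≠ -4, x ≠ 3), so both are valid.

x = -5.4772 or x = 5.4772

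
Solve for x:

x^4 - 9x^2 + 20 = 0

Let u = x^2. The equation becomes u^2 - 9u + 20 = 0.
Factor: (u - 5)(u - 4) = 0, so u = 5 or u = 4.
x^2 = 5 gives x = +/-sqrt(5) ~= +/-2.2361.
x^2 = 4 gives x = +/-2.

x = -2.2361 or x = -2 or x = 2 or x = 2.2361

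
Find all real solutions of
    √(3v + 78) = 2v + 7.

v = 1

Square both sides: 3v + 78 = (2v + 7)².
Expand and rearrange: 4v² + 25v - 29 = 0.
Solving gives v = 1 or v = -7.25.
Check each candidate in the original equation:
  v = 1: √(81) = 9, while 2v + 7 = 9 — valid.
  v = -7.25: √(56.25) = 7.5, while 2v + 7 = -7.5 — extraneous.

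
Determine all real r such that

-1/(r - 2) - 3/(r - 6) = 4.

r = 1.6972 or r = 5.3028

Multiply both sides by (r - 2)(r - 6):
-(r - 6) - 3(r - 2) = 4(r - 2)(r - 6).
Expand and collect terms: 4r² - 28r + 36 = 0.
By the quadratic formula, r = (28 ± √208) / 8, so r ≈ 5.3028 or r ≈ 1.6972.
Neither value makes a denominator zero (r ≠ 2, r ≠ 6), so both are valid.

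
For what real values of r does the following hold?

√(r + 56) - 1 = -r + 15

Isolate the radical: √(r + 56) = -r + 16.
Square both sides: r + 56 = (-r + 16)².
Expand and rearrange: r² - 33r + 200 = 0.
Solving gives r = 25 or r = 8.
Check each candidate in the original equation:
  r = 25: √(81) = 9, while -r + 16 = -9 — extraneous.
  r = 8: √(64) = 8, while -r + 16 = 8 — valid.

r = 8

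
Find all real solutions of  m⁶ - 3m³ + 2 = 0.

Let u = m³. The equation becomes u² - 3u + 2 = 0.
Factor: (u - 2)(u - 1) = 0, so u = 2 or u = 1.
m³ = 2 gives m = ∛(2) ≈ 1.2599.
m³ = 1 gives m = 1.

m = 1 or m = 1.2599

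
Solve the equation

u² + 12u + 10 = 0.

Discriminant: (12)² − 4·1·10 = 104.
Quadratic formula: u = (-12 ± √104) / 2.
So u = -6 + √(26) ≈ -0.901 or u = -6 - √(26) ≈ -11.099.

u = -11.099 or u = -0.901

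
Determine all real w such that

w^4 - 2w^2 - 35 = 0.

w = -2.6458 or w = 2.6458

Let u = w^2. The equation becomes u^2 - 2u - 35 = 0.
Factor: (u - 7)(u + 5) = 0, so u = 7 or u = -5.
w^2 = 7 gives w = +/-sqrt(7) ~= +/-2.6458.
w^2 = -5 < 0 has no real solution.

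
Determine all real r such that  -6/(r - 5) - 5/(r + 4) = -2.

Multiply both sides by (r - 5)(r + 4):
-6(r + 4) - 5(r - 5) = -2(r - 5)(r + 4).
Expand and collect terms: -2r^2 + 13r + 39 = 0.
By the quadratic formula, r = (-13 +/- sqrt(481)) / -4, so r ~= -2.2329 or r ~= 8.7329.
Neither value makes a denominator zero (r != 5, r != -4), so both are valid.

r = -2.2329 or r = 8.7329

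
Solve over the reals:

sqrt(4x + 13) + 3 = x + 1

Isolate the radical: sqrt(4x + 13) = x - 2.
Square both sides: 4x + 13 = (x - 2)^2.
Expand and rearrange: x^2 - 8x - 9 = 0.
Solving gives x = 9 or x = -1.
Check each candidate in the original equation:
  x = 9: sqrt(49) = 7, while x - 2 = 7 — valid.
  x = -1: sqrt(9) = 3, while x - 2 = -3 — extraneous.

x = 9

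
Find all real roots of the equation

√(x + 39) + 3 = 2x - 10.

x = 10

Isolate the radical: √(x + 39) = 2x - 13.
Square both sides: x + 39 = (2x - 13)².
Expand and rearrange: 4x² - 53x + 130 = 0.
Solving gives x = 10 or x = 3.25.
Check each candidate in the original equation:
  x = 10: √(49) = 7, while 2x - 13 = 7 — valid.
  x = 3.25: √(42.25) = 6.5, while 2x - 13 = -6.5 — extraneous.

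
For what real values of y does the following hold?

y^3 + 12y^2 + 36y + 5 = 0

Possible rational roots are divisors of 5. Testing y = -5 gives 0, so (y + 5) is a factor.
Divide: y^3 + 12y^2 + 36y + 5 = (y + 5)(y^2 + 7y + 1).
Apply the quadratic formula to y^2 + 7y + 1 = 0: y = (-7 +/- sqrt(45))/2, i.e. y ~= -0.1459 or y ~= -6.8541.

y = -6.8541 or y = -5 or y = -0.1459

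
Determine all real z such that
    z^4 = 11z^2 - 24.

z = -2.8284 or z = -1.7321 or z = 1.7321 or z = 2.8284

Let u = z^2. The equation becomes u^2 - 11u + 24 = 0.
Factor: (u - 8)(u - 3) = 0, so u = 8 or u = 3.
z^2 = 8 gives z = +/-2*sqrt(2) ~= +/-2.8284.
z^2 = 3 gives z = +/-sqrt(3) ~= +/-1.7321.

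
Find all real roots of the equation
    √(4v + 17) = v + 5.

v = -4 or v = -2

Square both sides: 4v + 17 = (v + 5)².
Expand and rearrange: v² + 6v + 8 = 0.
Solving gives v = -2 or v = -4.
Check each candidate in the original equation:
  v = -2: √(9) = 3, while v + 5 = 3 — valid.
  v = -4: √(1) = 1, while v + 5 = 1 — valid.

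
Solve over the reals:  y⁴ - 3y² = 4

y = -2 or y = 2

Let u = y². The equation becomes u² - 3u - 4 = 0.
Factor: (u - 4)(u + 1) = 0, so u = 4 or u = -1.
y² = 4 gives y = ±2.
y² = -1 < 0 has no real solution.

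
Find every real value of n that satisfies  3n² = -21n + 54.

n = -9 or n = 2

Bring every term to one side: 3n² + 21n - 54 = 0.
Factor: 3(n - 2)(n + 9) = 0.
So n = 2 or n = -9.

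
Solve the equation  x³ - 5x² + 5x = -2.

Rearrange: x³ - 5x² + 5x + 2 = 0.
Possible rational roots are divisors of 2. Testing x = 2 gives 0, so (x - 2) is a factor.
Divide: x³ - 5x² + 5x + 2 = (x - 2)(x² - 3x - 1).
Apply the quadratic formula to x² - 3x - 1 = 0: x = (3 ± √13)/2, i.e. x ≈ 3.3028 or x ≈ -0.3028.

x = -0.3028 or x = 2 or x = 3.3028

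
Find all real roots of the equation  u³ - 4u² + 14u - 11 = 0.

u = 1

Possible rational roots are divisors of -11. Testing u = 1 gives 0, so (u - 1) is a factor.
Divide: u³ - 4u² + 14u - 11 = (u - 1)(u² - 3u + 11).
The quadratic u² - 3u + 11 has discriminant -35 < 0, so no further real roots.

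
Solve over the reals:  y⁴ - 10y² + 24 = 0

y = -2.4495 or y = -2 or y = 2 or y = 2.4495

Let u = y². The equation becomes u² - 10u + 24 = 0.
Factor: (u - 6)(u - 4) = 0, so u = 6 or u = 4.
y² = 6 gives y = ±√(6) ≈ ±2.4495.
y² = 4 gives y = ±2.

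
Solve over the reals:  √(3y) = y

Square both sides: 3y = (y)².
Expand and rearrange: y² - 3y = 0.
Solving gives y = 3 or y = 0.
Check each candidate in the original equation:
  y = 3: √(9) = 3, while y = 3 — valid.
  y = 0: √(0) = 0, while y = 0 — valid.

y = 0 or y = 3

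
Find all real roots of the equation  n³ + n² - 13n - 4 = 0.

Possible rational roots are divisors of -4. Testing n = -4 gives 0, so (n + 4) is a factor.
Divide: n³ + n² - 13n - 4 = (n + 4)(n² - 3n - 1).
Apply the quadratic formula to n² - 3n - 1 = 0: n = (3 ± √13)/2, i.e. n ≈ 3.3028 or n ≈ -0.3028.

n = -4 or n = -0.3028 or n = 3.3028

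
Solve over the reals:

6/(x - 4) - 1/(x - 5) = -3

x = 2.2137 or x = 5.1196

Multiply both sides by (x - 4)(x - 5):
6(x - 5) - (x - 4) = -3(x - 4)(x - 5).
Expand and collect terms: -3x^2 + 22x - 34 = 0.
By the quadratic formula, x = (-22 +/- sqrt(76)) / -6, so x ~= 2.2137 or x ~= 5.1196.
Neither value makes a denominator zero (x != 4, x != 5), so both are valid.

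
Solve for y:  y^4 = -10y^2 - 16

Let u = y^2. The equation becomes u^2 + 10u + 16 = 0.
Factor: (u + 2)(u + 8) = 0, so u = -2 or u = -8.
y^2 = -2 < 0 has no real solution.
y^2 = -8 < 0 has no real solution.

No real solutions.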